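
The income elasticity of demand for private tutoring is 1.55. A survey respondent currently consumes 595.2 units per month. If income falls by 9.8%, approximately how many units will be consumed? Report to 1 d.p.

%ΔQ ≈ η × %ΔI = 1.55 × (-9.8%) = -15.19%.
New Q ≈ 595.2 × (1 − 0.1519) = 504.8.

504.8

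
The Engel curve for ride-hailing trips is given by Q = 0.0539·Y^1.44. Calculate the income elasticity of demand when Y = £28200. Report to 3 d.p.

1.440

For Q = A·Y^β the income elasticity is constant and equal to β.
Here β = 1.44, so η = 1.440.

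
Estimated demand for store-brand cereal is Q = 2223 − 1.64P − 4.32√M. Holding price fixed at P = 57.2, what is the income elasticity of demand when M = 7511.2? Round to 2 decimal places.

At P = 57.2, M = 7511.2: Q = 1754.790.
Holding P constant, ∂Q/∂M = -4.32/(2√M) = -0.0249229.
η_M = (∂Q/∂M)·(M/Q) = -0.0249229 × (7511.2/1754.790) = -0.11.

-0.11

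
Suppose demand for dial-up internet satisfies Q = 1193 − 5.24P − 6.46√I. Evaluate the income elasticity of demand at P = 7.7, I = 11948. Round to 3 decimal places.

At P = 7.7, I = 11948: Q = 446.529.
Holding P constant, ∂Q/∂I = -6.46/(2√I) = -0.0295498.
η_I = (∂Q/∂I)·(I/Q) = -0.0295498 × (11948/446.529) = -0.791.

-0.791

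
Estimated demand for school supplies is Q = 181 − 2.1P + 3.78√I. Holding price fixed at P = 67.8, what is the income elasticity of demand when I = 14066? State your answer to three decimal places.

0.460

At P = 67.8, I = 14066: Q = 486.929.
Holding P constant, ∂Q/∂I = 3.78/(2√I) = 0.0159359.
η_I = (∂Q/∂I)·(I/Q) = 0.0159359 × (14066/486.929) = 0.460.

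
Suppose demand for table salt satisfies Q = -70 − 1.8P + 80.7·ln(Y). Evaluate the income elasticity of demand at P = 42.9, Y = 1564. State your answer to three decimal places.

At P = 42.9, Y = 1564: Q = 446.329.
Holding P constant, ∂Q/∂Y = 80.7/Y = 0.0515985.
η_Y = (∂Q/∂Y)·(Y/Q) = 0.0515985 × (1564/446.329) = 0.181.

0.181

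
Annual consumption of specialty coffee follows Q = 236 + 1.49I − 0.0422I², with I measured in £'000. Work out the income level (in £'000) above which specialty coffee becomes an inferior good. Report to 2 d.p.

17.65

dQ/dI = 1.49 − 0.0844I.
The good is inferior where dQ/dI < 0. Setting dQ/dI = 0 gives I = 1.49 / 0.0844 = 17.65.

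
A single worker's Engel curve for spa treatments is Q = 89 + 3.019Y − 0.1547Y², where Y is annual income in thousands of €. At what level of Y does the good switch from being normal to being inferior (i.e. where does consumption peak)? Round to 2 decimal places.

9.76

dQ/dY = 3.019 − 0.3094Y.
The good is inferior where dQ/dY < 0. Setting dQ/dY = 0 gives Y = 3.019 / 0.3094 = 9.76.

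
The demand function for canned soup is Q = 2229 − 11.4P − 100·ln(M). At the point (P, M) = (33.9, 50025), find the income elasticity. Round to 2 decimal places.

-0.13

At P = 33.9, M = 50025: Q = 760.512.
Holding P constant, ∂Q/∂M = -100/M = -0.001999.
η_M = (∂Q/∂M)·(M/Q) = -0.001999 × (50025/760.512) = -0.13.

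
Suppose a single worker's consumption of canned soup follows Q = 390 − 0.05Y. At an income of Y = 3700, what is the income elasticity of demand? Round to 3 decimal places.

At Y = 3700: Q = 205.000.
dQ/dY = −0.05.
η = (dQ/dY)·(Y/Q) = -0.05 × (3700/205.000) = -0.902.

-0.902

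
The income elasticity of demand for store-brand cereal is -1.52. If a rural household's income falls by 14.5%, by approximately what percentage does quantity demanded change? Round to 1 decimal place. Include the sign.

22.0%

%ΔQ ≈ η × %ΔI = -1.52 × (-14.5%) = 22.0%.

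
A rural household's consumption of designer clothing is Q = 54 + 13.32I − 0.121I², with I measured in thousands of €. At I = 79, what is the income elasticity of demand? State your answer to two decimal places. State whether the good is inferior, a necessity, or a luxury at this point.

At I = 79: Q = 351.1190.
dQ/dI = 13.32 − 0.242I = -5.79800.
η = (dQ/dI)·(I/Q) = -5.79800 × (79/351.1190) = -1.30.
η < 0 ⇒ inferior good.

-1.30 (inferior good)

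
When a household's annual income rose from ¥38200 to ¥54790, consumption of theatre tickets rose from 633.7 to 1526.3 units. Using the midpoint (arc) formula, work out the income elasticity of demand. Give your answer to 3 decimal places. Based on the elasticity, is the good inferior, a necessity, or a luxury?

2.316 (luxury)

ΔQ = 1526.3 − 633.7 = 892.6; midpoint Q̄ = (633.7 + 1526.3)/2 = 1080.
ΔI = 54790 − 38200 = 16590; midpoint Ī = (38200 + 54790)/2 = 46495.
η = (ΔQ/Q̄) ÷ (ΔI/Ī) = (892.6/1080) ÷ (16590/46495) = 2.316.
η > 1 ⇒ luxury.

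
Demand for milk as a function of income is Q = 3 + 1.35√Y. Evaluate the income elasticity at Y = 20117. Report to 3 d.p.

0.492

At Y = 20117: Q = 194.476.
dQ/dY = 1.35/(2√Y) = 0.00475907 at this income.
η = (dQ/dY)·(Y/Q) = 0.00475907 × (20117/194.476) = 0.492.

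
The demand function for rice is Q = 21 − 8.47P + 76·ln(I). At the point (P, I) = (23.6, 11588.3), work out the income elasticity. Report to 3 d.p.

At P = 23.6, I = 11588.3: Q = 532.297.
Holding P constant, ∂Q/∂I = 76/I = 0.00655834.
η_I = (∂Q/∂I)·(I/Q) = 0.00655834 × (11588.3/532.297) = 0.143.

0.143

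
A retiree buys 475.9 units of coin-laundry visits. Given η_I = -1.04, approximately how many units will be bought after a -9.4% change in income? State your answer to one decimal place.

522.4

%ΔQ ≈ η × %ΔI = -1.04 × (-9.4%) = 9.776%.
New Q ≈ 475.9 × (1 + 0.09776) = 522.4.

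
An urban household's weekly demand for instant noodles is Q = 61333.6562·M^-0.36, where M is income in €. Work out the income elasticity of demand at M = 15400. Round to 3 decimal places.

-0.360

For Q = A·M^β the income elasticity is constant and equal to β.
Here β = -0.36, so η = -0.360.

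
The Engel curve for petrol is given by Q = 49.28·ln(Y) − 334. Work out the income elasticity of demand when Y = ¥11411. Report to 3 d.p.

At Y = 11411: Q = 126.390.
dQ/dY = 49.28/Y = 0.00431864 at this income.
η = (dQ/dY)·(Y/Q) = 0.00431864 × (11411/126.390) = 0.390.

0.390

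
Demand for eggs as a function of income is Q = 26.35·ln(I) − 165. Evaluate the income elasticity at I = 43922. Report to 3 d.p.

At I = 43922: Q = 116.686.
dQ/dI = 26.35/I = 0.000599927 at this income.
η = (dQ/dI)·(I/Q) = 0.000599927 × (43922/116.686) = 0.226.

0.226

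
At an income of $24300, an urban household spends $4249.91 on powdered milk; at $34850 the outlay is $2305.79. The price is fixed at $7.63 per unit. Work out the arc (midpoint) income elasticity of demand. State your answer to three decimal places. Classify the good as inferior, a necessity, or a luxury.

-1.663 (inferior good)

With a constant price, Q₁ = 4249.91/7.63 = 557.000 and Q₂ = 2305.79/7.63 = 302.201 (equivalently, work directly with expenditure since P cancels).
Midpoint %ΔQ = (2305.79 − 4249.91)/3277.85 = -0.59311; midpoint %ΔI = (34850 − 24300)/29575 = 0.35672.
η = -0.59311 / 0.35672 = -1.663.
η < 0 ⇒ inferior good.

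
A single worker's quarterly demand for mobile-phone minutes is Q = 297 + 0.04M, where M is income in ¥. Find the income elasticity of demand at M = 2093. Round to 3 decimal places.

0.220

At M = 2093: Q = 380.720.
dQ/dM = 0.04.
η = (dQ/dM)·(M/Q) = 0.04 × (2093/380.720) = 0.220.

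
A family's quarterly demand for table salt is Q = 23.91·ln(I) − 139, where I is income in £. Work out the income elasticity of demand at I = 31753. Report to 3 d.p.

At I = 31753: Q = 108.845.
dQ/dI = 23.91/I = 0.000753 at this income.
η = (dQ/dI)·(I/Q) = 0.000753 × (31753/108.845) = 0.220.

0.220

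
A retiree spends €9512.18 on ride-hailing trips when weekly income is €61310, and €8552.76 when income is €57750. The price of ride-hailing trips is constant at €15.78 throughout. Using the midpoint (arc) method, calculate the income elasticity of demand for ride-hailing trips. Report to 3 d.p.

With a constant price, Q₁ = 9512.18/15.78 = 602.800 and Q₂ = 8552.76/15.78 = 542.000 (equivalently, work directly with expenditure since P cancels).
Midpoint %ΔQ = (8552.76 − 9512.18)/9032.47 = -0.10622; midpoint %ΔI = (57750 − 61310)/59530 = -0.05980.
η = -0.10622 / -0.05980 = 1.776.

1.776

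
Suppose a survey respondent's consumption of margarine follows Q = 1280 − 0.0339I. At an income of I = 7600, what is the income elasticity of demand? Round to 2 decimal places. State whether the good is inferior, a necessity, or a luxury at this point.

At I = 7600: Q = 1022.360.
dQ/dI = −0.0339.
η = (dQ/dI)·(I/Q) = -0.0339 × (7600/1022.360) = -0.25.
Since η < 0, the good is an inferior good.

-0.25 (inferior good)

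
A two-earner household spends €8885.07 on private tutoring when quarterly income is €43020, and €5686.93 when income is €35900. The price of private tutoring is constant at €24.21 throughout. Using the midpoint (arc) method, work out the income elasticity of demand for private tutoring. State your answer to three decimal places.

With a constant price, Q₁ = 8885.07/24.21 = 367.000 and Q₂ = 5686.93/24.21 = 234.900 (equivalently, work directly with expenditure since P cancels).
Midpoint %ΔQ = (5686.93 − 8885.07)/7286.00 = -0.43894; midpoint %ΔI = (35900 − 43020)/39460 = -0.18044.
η = -0.43894 / -0.18044 = 2.433.

2.433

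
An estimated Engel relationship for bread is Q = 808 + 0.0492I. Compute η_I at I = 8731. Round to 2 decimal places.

0.35

At I = 8731: Q = 1237.565.
dQ/dI = 0.0492.
η = (dQ/dI)·(I/Q) = 0.0492 × (8731/1237.565) = 0.35.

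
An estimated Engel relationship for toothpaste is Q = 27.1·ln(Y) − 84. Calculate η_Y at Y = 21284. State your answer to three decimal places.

0.146

At Y = 21284: Q = 186.071.
dQ/dY = 27.1/Y = 0.00127326 at this income.
η = (dQ/dY)·(Y/Q) = 0.00127326 × (21284/186.071) = 0.146.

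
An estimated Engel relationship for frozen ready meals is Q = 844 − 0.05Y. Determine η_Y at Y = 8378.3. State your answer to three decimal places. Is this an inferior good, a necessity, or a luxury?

-0.985 (inferior good)

At Y = 8378.3: Q = 425.085.
dQ/dY = −0.05.
η = (dQ/dY)·(Y/Q) = -0.05 × (8378.3/425.085) = -0.985.
Since η < 0, the good is an inferior good.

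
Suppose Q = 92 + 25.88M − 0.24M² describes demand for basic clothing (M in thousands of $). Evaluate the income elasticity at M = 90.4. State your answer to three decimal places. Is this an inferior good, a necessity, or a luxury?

At M = 90.4: Q = 470.2336.
dQ/dM = 25.88 − 0.48M = -17.51200.
η = (dQ/dM)·(M/Q) = -17.51200 × (90.4/470.2336) = -3.367.
η < 0 ⇒ inferior good.

-3.367 (inferior good)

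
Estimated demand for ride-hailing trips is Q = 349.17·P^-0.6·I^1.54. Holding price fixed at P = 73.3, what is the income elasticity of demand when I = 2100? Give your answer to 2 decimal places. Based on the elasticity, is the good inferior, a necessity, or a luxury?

For a multiplicative demand Q = A·P^α·I^β, the income elasticity is β everywhere.
Here β = 1.54, so η = 1.54.
Since η > 1, this is a luxury.

1.54 (luxury)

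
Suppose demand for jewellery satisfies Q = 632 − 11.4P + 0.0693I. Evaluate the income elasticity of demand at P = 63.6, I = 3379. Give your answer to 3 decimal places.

At P = 63.6, I = 3379: Q = 141.125.
Holding P constant, ∂Q/∂I = 0.0693.
η_I = (∂Q/∂I)·(I/Q) = 0.0693 × (3379/141.125) = 1.659.

1.659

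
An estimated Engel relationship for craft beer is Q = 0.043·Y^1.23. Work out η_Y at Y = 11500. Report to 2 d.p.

1.23

For Q = A·Y^β the income elasticity is constant and equal to β.
Here β = 1.23, so η = 1.23.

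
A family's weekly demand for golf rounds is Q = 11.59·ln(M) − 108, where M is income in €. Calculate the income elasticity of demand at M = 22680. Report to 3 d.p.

1.407

At M = 22680: Q = 8.239.
dQ/dM = 11.59/M = 0.000511023 at this income.
η = (dQ/dM)·(M/Q) = 0.000511023 × (22680/8.239) = 1.407.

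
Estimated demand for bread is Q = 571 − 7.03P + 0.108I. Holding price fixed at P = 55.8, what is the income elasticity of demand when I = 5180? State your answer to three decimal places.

0.758

At P = 55.8, I = 5180: Q = 738.166.
Holding P constant, ∂Q/∂I = 0.108.
η_I = (∂Q/∂I)·(I/Q) = 0.108 × (5180/738.166) = 0.758.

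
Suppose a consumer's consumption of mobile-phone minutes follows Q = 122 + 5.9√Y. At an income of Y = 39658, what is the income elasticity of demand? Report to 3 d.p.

0.453

At Y = 39658: Q = 1296.945.
dQ/dY = 5.9/(2√Y) = 0.0148135 at this income.
η = (dQ/dY)·(Y/Q) = 0.0148135 × (39658/1296.945) = 0.453.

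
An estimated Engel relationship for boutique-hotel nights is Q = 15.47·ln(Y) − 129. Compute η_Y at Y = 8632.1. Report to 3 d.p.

1.380

At Y = 8632.1: Q = 11.208.
dQ/dY = 15.47/Y = 0.00179215 at this income.
η = (dQ/dY)·(Y/Q) = 0.00179215 × (8632.1/11.208) = 1.380.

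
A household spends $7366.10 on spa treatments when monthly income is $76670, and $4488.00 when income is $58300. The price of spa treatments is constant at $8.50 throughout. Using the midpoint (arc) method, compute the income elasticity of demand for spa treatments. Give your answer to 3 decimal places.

1.784

With a constant price, Q₁ = 7366.10/8.50 = 866.600 and Q₂ = 4488.00/8.50 = 528.000 (equivalently, work directly with expenditure since P cancels).
Midpoint %ΔQ = (4488.00 − 7366.10)/5927.05 = -0.48559; midpoint %ΔI = (58300 − 76670)/67485 = -0.27221.
η = -0.48559 / -0.27221 = 1.784.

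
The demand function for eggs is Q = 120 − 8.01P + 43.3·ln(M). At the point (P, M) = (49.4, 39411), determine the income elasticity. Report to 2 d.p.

0.24

At P = 49.4, M = 39411: Q = 182.498.
Holding P constant, ∂Q/∂M = 43.3/M = 0.00109868.
η_M = (∂Q/∂M)·(M/Q) = 0.00109868 × (39411/182.498) = 0.24.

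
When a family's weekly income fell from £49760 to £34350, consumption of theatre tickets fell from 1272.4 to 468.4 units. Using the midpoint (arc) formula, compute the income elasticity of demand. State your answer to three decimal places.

2.521

ΔQ = 468.4 − 1272.4 = -804; midpoint Q̄ = (1272.4 + 468.4)/2 = 870.4.
ΔI = 34350 − 49760 = -15410; midpoint Ī = (49760 + 34350)/2 = 42055.
η = (ΔQ/Q̄) ÷ (ΔI/Ī) = (-804/870.4) ÷ (-15410/42055) = 2.521.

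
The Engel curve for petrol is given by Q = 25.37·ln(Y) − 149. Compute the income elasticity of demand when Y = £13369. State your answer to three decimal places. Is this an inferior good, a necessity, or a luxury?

0.276 (necessity)

At Y = 13369: Q = 92.033.
dQ/dY = 25.37/Y = 0.00189767 at this income.
η = (dQ/dY)·(Y/Q) = 0.00189767 × (13369/92.033) = 0.276.
Since 0 < η < 1, the good is a necessity.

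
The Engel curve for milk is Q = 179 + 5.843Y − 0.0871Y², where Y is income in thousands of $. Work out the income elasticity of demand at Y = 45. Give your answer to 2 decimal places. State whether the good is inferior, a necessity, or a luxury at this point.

At Y = 45: Q = 265.5575.
dQ/dY = 5.843 − 0.1742Y = -1.99600.
η = (dQ/dY)·(Y/Q) = -1.99600 × (45/265.5575) = -0.34.
η < 0 ⇒ inferior good.

-0.34 (inferior good)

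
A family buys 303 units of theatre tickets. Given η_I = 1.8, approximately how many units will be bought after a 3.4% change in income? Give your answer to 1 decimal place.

321.5

%ΔQ ≈ η × %ΔI = 1.8 × 3.4% = 6.12%.
New Q ≈ 303 × (1 + 0.0612) = 321.5.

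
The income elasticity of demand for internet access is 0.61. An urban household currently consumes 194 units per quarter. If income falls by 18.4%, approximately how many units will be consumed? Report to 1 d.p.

172.2

%ΔQ ≈ η × %ΔI = 0.61 × (-18.4%) = -11.224%.
New Q ≈ 194 × (1 − 0.11224) = 172.2.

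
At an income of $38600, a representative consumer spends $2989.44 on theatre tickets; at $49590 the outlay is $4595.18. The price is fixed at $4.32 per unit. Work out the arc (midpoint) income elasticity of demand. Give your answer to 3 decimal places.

With a constant price, Q₁ = 2989.44/4.32 = 692.000 and Q₂ = 4595.18/4.32 = 1063.699 (equivalently, work directly with expenditure since P cancels).
Midpoint %ΔQ = (4595.18 − 2989.44)/3792.31 = 0.42342; midpoint %ΔI = (49590 − 38600)/44095 = 0.24923.
η = 0.42342 / 0.24923 = 1.699.

1.699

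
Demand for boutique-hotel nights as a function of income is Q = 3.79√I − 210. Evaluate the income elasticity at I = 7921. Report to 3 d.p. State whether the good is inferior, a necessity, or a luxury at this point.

1.325 (luxury)

At I = 7921: Q = 127.310.
dQ/dI = 3.79/(2√I) = 0.0212921 at this income.
η = (dQ/dI)·(I/Q) = 0.0212921 × (7921/127.310) = 1.325.
Since η > 1, the good is a luxury.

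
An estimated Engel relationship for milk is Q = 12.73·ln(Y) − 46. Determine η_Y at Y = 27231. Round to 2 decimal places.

0.15

At Y = 27231: Q = 84.000.
dQ/dY = 12.73/Y = 0.000467482 at this income.
η = (dQ/dY)·(Y/Q) = 0.000467482 × (27231/84.000) = 0.15.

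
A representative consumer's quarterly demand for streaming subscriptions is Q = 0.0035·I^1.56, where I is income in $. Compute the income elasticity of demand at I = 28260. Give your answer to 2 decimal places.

For Q = A·I^β the income elasticity is constant and equal to β.
Here β = 1.56, so η = 1.56.

1.56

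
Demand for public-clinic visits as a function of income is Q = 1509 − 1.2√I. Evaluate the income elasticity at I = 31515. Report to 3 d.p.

-0.082

At I = 31515: Q = 1295.970.
dQ/dI = -1.2/(2√I) = -0.00337981 at this income.
η = (dQ/dI)·(I/Q) = -0.00337981 × (31515/1295.970) = -0.082.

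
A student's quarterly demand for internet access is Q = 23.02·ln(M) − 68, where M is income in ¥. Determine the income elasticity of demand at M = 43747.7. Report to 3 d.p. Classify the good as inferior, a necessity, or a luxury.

At M = 43747.7: Q = 177.996.
dQ/dM = 23.02/M = 0.000526199 at this income.
η = (dQ/dM)·(M/Q) = 0.000526199 × (43747.7/177.996) = 0.129.
Since 0 < η < 1, the good is a necessity.

0.129 (necessity)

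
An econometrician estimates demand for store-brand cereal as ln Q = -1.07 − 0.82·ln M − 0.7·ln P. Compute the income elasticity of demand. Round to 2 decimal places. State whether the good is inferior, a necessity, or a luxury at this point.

In a log-linear demand, the coefficient on ln M is the income elasticity.
So η = -0.82.
η < 0 ⇒ inferior good.

-0.82 (inferior good)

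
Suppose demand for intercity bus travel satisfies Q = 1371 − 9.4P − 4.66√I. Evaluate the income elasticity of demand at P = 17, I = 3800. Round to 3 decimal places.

-0.155

At P = 17, I = 3800: Q = 923.938.
Holding P constant, ∂Q/∂I = -4.66/(2√I) = -0.0377976.
η_I = (∂Q/∂I)·(I/Q) = -0.0377976 × (3800/923.938) = -0.155.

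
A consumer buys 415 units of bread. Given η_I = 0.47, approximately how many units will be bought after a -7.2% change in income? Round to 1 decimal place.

401.0

%ΔQ ≈ η × %ΔI = 0.47 × (-7.2%) = -3.384%.
New Q ≈ 415 × (1 − 0.03384) = 401.0.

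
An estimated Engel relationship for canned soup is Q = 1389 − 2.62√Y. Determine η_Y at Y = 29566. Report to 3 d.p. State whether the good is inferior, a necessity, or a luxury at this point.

At Y = 29566: Q = 938.497.
dQ/dY = -2.62/(2√Y) = -0.0076186 at this income.
η = (dQ/dY)·(Y/Q) = -0.0076186 × (29566/938.497) = -0.240.
Since η < 0, the good is an inferior good.

-0.240 (inferior good)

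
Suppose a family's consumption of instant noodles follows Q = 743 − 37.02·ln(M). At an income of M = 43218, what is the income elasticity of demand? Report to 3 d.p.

At M = 43218: Q = 347.848.
dQ/dM = -37.02/M = -0.000856588 at this income.
η = (dQ/dM)·(M/Q) = -0.000856588 × (43218/347.848) = -0.106.

-0.106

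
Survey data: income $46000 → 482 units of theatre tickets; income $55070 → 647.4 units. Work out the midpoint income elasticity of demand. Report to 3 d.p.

ΔQ = 647.4 − 482 = 165.4; midpoint Q̄ = (482 + 647.4)/2 = 564.7.
ΔI = 55070 − 46000 = 9070; midpoint Ī = (46000 + 55070)/2 = 50535.
η = (ΔQ/Q̄) ÷ (ΔI/Ī) = (165.4/564.7) ÷ (9070/50535) = 1.632.

1.632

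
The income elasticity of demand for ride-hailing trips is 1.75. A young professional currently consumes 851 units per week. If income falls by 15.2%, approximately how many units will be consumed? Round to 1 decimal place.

624.6

%ΔQ ≈ η × %ΔI = 1.75 × (-15.2%) = -26.6%.
New Q ≈ 851 × (1 − 0.266) = 624.6.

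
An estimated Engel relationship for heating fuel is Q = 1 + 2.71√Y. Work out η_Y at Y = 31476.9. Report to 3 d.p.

0.499

At Y = 31476.9: Q = 481.801.
dQ/dY = 2.71/(2√Y) = 0.00763736 at this income.
η = (dQ/dY)·(Y/Q) = 0.00763736 × (31476.9/481.801) = 0.499.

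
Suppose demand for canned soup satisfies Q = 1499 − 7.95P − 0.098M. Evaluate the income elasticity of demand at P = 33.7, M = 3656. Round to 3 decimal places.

-0.411

At P = 33.7, M = 3656: Q = 872.797.
Holding P constant, ∂Q/∂M = −0.098.
η_M = (∂Q/∂M)·(M/Q) = -0.098 × (3656/872.797) = -0.411.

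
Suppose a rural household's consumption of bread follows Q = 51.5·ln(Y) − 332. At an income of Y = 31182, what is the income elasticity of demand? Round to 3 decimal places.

0.256

At Y = 31182: Q = 200.901.
dQ/dY = 51.5/Y = 0.00165159 at this income.
η = (dQ/dY)·(Y/Q) = 0.00165159 × (31182/200.901) = 0.256.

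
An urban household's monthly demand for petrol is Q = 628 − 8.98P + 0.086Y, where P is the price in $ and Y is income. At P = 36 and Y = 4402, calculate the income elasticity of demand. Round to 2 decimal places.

At P = 36, Y = 4402: Q = 683.292.
Holding P constant, ∂Q/∂Y = 0.086.
η_Y = (∂Q/∂Y)·(Y/Q) = 0.086 × (4402/683.292) = 0.55.

0.55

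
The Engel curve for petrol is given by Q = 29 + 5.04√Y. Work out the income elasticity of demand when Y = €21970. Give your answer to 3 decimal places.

0.481

At Y = 21970: Q = 776.043.
dQ/dY = 5.04/(2√Y) = 0.0170014 at this income.
η = (dQ/dY)·(Y/Q) = 0.0170014 × (21970/776.043) = 0.481.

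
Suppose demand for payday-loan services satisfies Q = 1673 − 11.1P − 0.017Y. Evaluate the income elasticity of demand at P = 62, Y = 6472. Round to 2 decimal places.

At P = 62, Y = 6472: Q = 874.776.
Holding P constant, ∂Q/∂Y = −0.017.
η_Y = (∂Q/∂Y)·(Y/Q) = -0.017 × (6472/874.776) = -0.13.

-0.13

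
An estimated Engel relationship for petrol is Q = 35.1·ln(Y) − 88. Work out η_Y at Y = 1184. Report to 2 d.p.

At Y = 1184: Q = 160.391.
dQ/dY = 35.1/Y = 0.0296453 at this income.
η = (dQ/dY)·(Y/Q) = 0.0296453 × (1184/160.391) = 0.22.

0.22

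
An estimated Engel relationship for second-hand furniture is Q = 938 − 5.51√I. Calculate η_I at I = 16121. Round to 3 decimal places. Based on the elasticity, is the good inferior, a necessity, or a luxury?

-1.467 (inferior good)

At I = 16121: Q = 238.404.
dQ/dI = -5.51/(2√I) = -0.0216983 at this income.
η = (dQ/dI)·(I/Q) = -0.0216983 × (16121/238.404) = -1.467.
Since η < 0, the good is an inferior good.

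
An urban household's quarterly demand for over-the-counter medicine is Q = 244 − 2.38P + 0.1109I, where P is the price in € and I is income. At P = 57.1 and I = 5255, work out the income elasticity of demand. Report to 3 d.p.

At P = 57.1, I = 5255: Q = 690.882.
Holding P constant, ∂Q/∂I = 0.1109.
η_I = (∂Q/∂I)·(I/Q) = 0.1109 × (5255/690.882) = 0.844.

0.844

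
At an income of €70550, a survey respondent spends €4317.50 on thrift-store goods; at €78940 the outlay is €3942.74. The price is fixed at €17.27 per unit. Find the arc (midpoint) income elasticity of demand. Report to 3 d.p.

-0.808

With a constant price, Q₁ = 4317.50/17.27 = 250.000 and Q₂ = 3942.74/17.27 = 228.300 (equivalently, work directly with expenditure since P cancels).
Midpoint %ΔQ = (3942.74 − 4317.50)/4130.12 = -0.09074; midpoint %ΔI = (78940 − 70550)/74745 = 0.11225.
η = -0.09074 / 0.11225 = -0.808.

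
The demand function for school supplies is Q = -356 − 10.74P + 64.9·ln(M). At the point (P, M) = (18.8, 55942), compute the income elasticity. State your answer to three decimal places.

0.428

At P = 18.8, M = 55942: Q = 151.579.
Holding P constant, ∂Q/∂M = 64.9/M = 0.00116013.
η_M = (∂Q/∂M)·(M/Q) = 0.00116013 × (55942/151.579) = 0.428.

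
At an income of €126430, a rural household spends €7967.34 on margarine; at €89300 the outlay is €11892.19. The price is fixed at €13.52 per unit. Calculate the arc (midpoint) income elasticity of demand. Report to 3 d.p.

-1.148

With a constant price, Q₁ = 7967.34/13.52 = 589.300 and Q₂ = 11892.19/13.52 = 879.600 (equivalently, work directly with expenditure since P cancels).
Midpoint %ΔQ = (11892.19 − 7967.34)/9929.77 = 0.39526; midpoint %ΔI = (89300 − 126430)/107865 = -0.34423.
η = 0.39526 / -0.34423 = -1.148.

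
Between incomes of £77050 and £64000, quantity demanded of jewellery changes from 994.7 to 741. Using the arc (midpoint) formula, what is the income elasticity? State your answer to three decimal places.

ΔQ = 741 − 994.7 = -253.7; midpoint Q̄ = (994.7 + 741)/2 = 867.85.
ΔI = 64000 − 77050 = -13050; midpoint Ī = (77050 + 64000)/2 = 70525.
η = (ΔQ/Q̄) ÷ (ΔI/Ī) = (-253.7/867.85) ÷ (-13050/70525) = 1.580.

1.580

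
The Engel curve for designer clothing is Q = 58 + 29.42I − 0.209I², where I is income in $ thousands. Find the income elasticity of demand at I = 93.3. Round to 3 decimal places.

At I = 93.3: Q = 983.5640.
dQ/dI = 29.42 − 0.418I = -9.57940.
η = (dQ/dI)·(I/Q) = -9.57940 × (93.3/983.5640) = -0.909.

-0.909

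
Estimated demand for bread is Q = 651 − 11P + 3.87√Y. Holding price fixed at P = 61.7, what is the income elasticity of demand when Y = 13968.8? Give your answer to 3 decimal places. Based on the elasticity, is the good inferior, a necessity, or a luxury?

At P = 61.7, Y = 13968.8: Q = 429.694.
Holding P constant, ∂Q/∂Y = 3.87/(2√Y) = 0.016372.
η_Y = (∂Q/∂Y)·(Y/Q) = 0.016372 × (13968.8/429.694) = 0.532.
Since 0 < η < 1, this is a necessity.

0.532 (necessity)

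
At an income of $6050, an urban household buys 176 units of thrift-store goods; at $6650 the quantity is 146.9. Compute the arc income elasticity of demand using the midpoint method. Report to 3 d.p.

ΔQ = 146.9 − 176 = -29.1; midpoint Q̄ = (176 + 146.9)/2 = 161.45.
ΔI = 6650 − 6050 = 600; midpoint Ī = (6050 + 6650)/2 = 6350.
η = (ΔQ/Q̄) ÷ (ΔI/Ī) = (-29.1/161.45) ÷ (600/6350) = -1.908.

-1.908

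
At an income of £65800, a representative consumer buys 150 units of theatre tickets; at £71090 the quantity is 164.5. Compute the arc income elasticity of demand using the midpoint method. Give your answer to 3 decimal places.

ΔQ = 164.5 − 150 = 14.5; midpoint Q̄ = (150 + 164.5)/2 = 157.25.
ΔI = 71090 − 65800 = 5290; midpoint Ī = (65800 + 71090)/2 = 68445.
η = (ΔQ/Q̄) ÷ (ΔI/Ī) = (14.5/157.25) ÷ (5290/68445) = 1.193.

1.193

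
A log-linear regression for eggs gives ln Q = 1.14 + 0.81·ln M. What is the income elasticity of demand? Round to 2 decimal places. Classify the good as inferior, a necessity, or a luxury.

In a log-linear demand, the coefficient on ln M is the income elasticity.
So η = 0.81.
0 < η < 1 ⇒ necessity.

0.81 (necessity)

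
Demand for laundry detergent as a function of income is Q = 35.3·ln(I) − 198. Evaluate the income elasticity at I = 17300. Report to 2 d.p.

0.24

At I = 17300: Q = 146.474.
dQ/dI = 35.3/I = 0.00204046 at this income.
η = (dQ/dI)·(I/Q) = 0.00204046 × (17300/146.474) = 0.24.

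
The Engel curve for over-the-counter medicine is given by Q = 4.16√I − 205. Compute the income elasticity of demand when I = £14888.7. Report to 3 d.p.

0.839

At I = 14888.7: Q = 302.600.
dQ/dI = 4.16/(2√I) = 0.0170465 at this income.
η = (dQ/dI)·(I/Q) = 0.0170465 × (14888.7/302.600) = 0.839.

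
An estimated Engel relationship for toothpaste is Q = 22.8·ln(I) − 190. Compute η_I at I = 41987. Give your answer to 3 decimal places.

0.433

At I = 41987: Q = 52.709.
dQ/dI = 22.8/I = 0.000543025 at this income.
η = (dQ/dI)·(I/Q) = 0.000543025 × (41987/52.709) = 0.433.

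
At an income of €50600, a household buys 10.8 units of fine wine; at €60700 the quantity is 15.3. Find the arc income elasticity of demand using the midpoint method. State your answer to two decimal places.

ΔQ = 15.3 − 10.8 = 4.5; midpoint Q̄ = (10.8 + 15.3)/2 = 13.05.
ΔI = 60700 − 50600 = 10100; midpoint Ī = (50600 + 60700)/2 = 55650.
η = (ΔQ/Q̄) ÷ (ΔI/Ī) = (4.5/13.05) ÷ (10100/55650) = 1.90.

1.90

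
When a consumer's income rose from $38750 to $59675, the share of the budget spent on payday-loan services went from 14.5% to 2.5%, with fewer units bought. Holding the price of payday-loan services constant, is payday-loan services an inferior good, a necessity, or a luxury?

inferior good

Quantity demanded falls as income rises, so η < 0.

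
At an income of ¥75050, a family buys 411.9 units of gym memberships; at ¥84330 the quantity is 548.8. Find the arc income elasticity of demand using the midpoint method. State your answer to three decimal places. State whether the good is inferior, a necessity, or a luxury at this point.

ΔQ = 548.8 − 411.9 = 136.9; midpoint Q̄ = (411.9 + 548.8)/2 = 480.35.
ΔI = 84330 − 75050 = 9280; midpoint Ī = (75050 + 84330)/2 = 79690.
η = (ΔQ/Q̄) ÷ (ΔI/Ī) = (136.9/480.35) ÷ (9280/79690) = 2.447.
η > 1 ⇒ luxury.

2.447 (luxury)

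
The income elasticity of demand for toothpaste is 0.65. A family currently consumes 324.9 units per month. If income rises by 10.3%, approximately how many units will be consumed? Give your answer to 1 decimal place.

346.7

%ΔQ ≈ η × %ΔI = 0.65 × 10.3% = 6.695%.
New Q ≈ 324.9 × (1 + 0.06695) = 346.7.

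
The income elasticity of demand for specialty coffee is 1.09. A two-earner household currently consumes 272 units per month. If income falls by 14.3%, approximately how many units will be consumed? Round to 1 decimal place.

229.6

%ΔQ ≈ η × %ΔI = 1.09 × (-14.3%) = -15.587%.
New Q ≈ 272 × (1 − 0.15587) = 229.6.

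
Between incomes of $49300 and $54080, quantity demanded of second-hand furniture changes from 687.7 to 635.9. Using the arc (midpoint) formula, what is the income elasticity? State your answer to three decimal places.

-0.846

ΔQ = 635.9 − 687.7 = -51.8; midpoint Q̄ = (687.7 + 635.9)/2 = 661.8.
ΔI = 54080 − 49300 = 4780; midpoint Ī = (49300 + 54080)/2 = 51690.
η = (ΔQ/Q̄) ÷ (ΔI/Ī) = (-51.8/661.8) ÷ (4780/51690) = -0.846.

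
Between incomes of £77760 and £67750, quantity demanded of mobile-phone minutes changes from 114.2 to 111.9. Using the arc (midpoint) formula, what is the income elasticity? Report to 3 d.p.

ΔQ = 111.9 − 114.2 = -2.3; midpoint Q̄ = (114.2 + 111.9)/2 = 113.05.
ΔI = 67750 − 77760 = -10010; midpoint Ī = (77760 + 67750)/2 = 72755.
η = (ΔQ/Q̄) ÷ (ΔI/Ī) = (-2.3/113.05) ÷ (-10010/72755) = 0.148.

0.148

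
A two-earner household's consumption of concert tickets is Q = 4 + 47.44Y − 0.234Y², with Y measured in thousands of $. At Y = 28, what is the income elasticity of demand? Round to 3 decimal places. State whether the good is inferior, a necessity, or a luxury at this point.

0.837 (necessity)

At Y = 28: Q = 1148.8640.
dQ/dY = 47.44 − 0.468Y = 34.33600.
η = (dQ/dY)·(Y/Q) = 34.33600 × (28/1148.8640) = 0.837.
0 < η < 1 ⇒ necessity.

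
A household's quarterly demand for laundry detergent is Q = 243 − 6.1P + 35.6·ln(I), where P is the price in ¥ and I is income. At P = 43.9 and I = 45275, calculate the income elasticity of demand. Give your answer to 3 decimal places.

At P = 43.9, I = 45275: Q = 356.860.
Holding P constant, ∂Q/∂I = 35.6/I = 0.000786306.
η_I = (∂Q/∂I)·(I/Q) = 0.000786306 × (45275/356.860) = 0.100.

0.100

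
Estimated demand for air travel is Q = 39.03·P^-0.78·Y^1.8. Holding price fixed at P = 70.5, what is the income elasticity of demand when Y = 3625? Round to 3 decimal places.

For a multiplicative demand Q = A·P^α·Y^β, the income elasticity is β everywhere.
Here β = 1.8, so η = 1.800.

1.800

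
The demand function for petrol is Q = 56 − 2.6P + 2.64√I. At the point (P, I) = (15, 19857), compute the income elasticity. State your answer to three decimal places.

0.478

At P = 15, I = 19857: Q = 389.015.
Holding P constant, ∂Q/∂I = 2.64/(2√I) = 0.00936736.
η_I = (∂Q/∂I)·(I/Q) = 0.00936736 × (19857/389.015) = 0.478.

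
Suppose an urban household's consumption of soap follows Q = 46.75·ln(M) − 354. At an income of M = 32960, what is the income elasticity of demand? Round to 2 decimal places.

0.35

At M = 32960: Q = 132.343.
dQ/dM = 46.75/M = 0.00141839 at this income.
η = (dQ/dM)·(M/Q) = 0.00141839 × (32960/132.343) = 0.35.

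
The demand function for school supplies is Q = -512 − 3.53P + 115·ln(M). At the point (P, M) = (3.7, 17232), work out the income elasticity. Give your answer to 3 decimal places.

At P = 3.7, M = 17232: Q = 596.709.
Holding P constant, ∂Q/∂M = 115/M = 0.00667363.
η_M = (∂Q/∂M)·(M/Q) = 0.00667363 × (17232/596.709) = 0.193.

0.193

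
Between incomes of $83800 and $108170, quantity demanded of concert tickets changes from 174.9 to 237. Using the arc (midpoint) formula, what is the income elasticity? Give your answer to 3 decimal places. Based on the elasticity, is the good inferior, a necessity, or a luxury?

1.188 (luxury)

ΔQ = 237 − 174.9 = 62.1; midpoint Q̄ = (174.9 + 237)/2 = 205.95.
ΔI = 108170 − 83800 = 24370; midpoint Ī = (83800 + 108170)/2 = 95985.
η = (ΔQ/Q̄) ÷ (ΔI/Ī) = (62.1/205.95) ÷ (24370/95985) = 1.188.
η > 1 ⇒ luxury.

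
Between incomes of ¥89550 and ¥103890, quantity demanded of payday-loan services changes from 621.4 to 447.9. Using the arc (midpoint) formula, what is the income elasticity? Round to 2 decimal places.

ΔQ = 447.9 − 621.4 = -173.5; midpoint Q̄ = (621.4 + 447.9)/2 = 534.65.
ΔI = 103890 − 89550 = 14340; midpoint Ī = (89550 + 103890)/2 = 96720.
η = (ΔQ/Q̄) ÷ (ΔI/Ī) = (-173.5/534.65) ÷ (14340/96720) = -2.19.

-2.19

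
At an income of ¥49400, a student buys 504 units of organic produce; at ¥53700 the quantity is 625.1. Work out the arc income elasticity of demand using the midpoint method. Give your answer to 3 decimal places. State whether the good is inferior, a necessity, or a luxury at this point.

2.572 (luxury)

ΔQ = 625.1 − 504 = 121.1; midpoint Q̄ = (504 + 625.1)/2 = 564.55.
ΔI = 53700 − 49400 = 4300; midpoint Ī = (49400 + 53700)/2 = 51550.
η = (ΔQ/Q̄) ÷ (ΔI/Ī) = (121.1/564.55) ÷ (4300/51550) = 2.572.
η > 1 ⇒ luxury.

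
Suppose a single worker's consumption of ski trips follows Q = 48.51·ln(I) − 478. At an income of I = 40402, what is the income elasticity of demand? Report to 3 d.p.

At I = 40402: Q = 36.528.
dQ/dI = 48.51/I = 0.00120068 at this income.
η = (dQ/dI)·(I/Q) = 0.00120068 × (40402/36.528) = 1.328.

1.328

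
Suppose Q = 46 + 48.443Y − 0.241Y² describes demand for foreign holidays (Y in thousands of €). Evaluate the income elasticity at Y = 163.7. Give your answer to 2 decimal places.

At Y = 163.7: Q = 1517.8758.
dQ/dY = 48.443 − 0.482Y = -30.46040.
η = (dQ/dY)·(Y/Q) = -30.46040 × (163.7/1517.8758) = -3.29.

-3.29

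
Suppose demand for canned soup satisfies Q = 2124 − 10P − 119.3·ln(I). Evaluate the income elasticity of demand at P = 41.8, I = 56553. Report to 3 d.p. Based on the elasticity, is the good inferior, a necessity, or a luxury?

At P = 41.8, I = 56553: Q = 400.508.
Holding P constant, ∂Q/∂I = -119.3/I = -0.00210953.
η_I = (∂Q/∂I)·(I/Q) = -0.00210953 × (56553/400.508) = -0.298.
Since η < 0, this is an inferior good.

-0.298 (inferior good)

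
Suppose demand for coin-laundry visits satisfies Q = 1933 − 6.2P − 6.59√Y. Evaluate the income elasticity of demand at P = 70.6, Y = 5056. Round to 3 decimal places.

At P = 70.6, Y = 5056: Q = 1026.694.
Holding P constant, ∂Q/∂Y = -6.59/(2√Y) = -0.0463396.
η_Y = (∂Q/∂Y)·(Y/Q) = -0.0463396 × (5056/1026.694) = -0.228.

-0.228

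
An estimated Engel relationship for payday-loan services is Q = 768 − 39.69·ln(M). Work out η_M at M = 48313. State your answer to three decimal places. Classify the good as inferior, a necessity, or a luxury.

At M = 48313: Q = 339.925.
dQ/dM = -39.69/M = -0.000821518 at this income.
η = (dQ/dM)·(M/Q) = -0.000821518 × (48313/339.925) = -0.117.
Since η < 0, the good is an inferior good.

-0.117 (inferior good)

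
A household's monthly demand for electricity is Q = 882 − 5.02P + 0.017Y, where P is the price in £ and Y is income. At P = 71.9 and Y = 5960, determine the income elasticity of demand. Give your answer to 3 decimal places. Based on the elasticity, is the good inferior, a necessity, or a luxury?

0.163 (necessity)

At P = 71.9, Y = 5960: Q = 622.382.
Holding P constant, ∂Q/∂Y = 0.017.
η_Y = (∂Q/∂Y)·(Y/Q) = 0.017 × (5960/622.382) = 0.163.
Since 0 < η < 1, this is a necessity.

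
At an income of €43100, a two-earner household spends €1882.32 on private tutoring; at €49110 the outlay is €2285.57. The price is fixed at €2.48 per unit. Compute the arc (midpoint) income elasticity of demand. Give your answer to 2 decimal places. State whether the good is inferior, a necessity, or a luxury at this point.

1.48 (luxury)

With a constant price, Q₁ = 1882.32/2.48 = 759.000 and Q₂ = 2285.57/2.48 = 921.601 (equivalently, work directly with expenditure since P cancels).
Midpoint %ΔQ = (2285.57 − 1882.32)/2083.95 = 0.19350; midpoint %ΔI = (49110 − 43100)/46105 = 0.13035.
η = 0.19350 / 0.13035 = 1.48.
η > 1 ⇒ luxury.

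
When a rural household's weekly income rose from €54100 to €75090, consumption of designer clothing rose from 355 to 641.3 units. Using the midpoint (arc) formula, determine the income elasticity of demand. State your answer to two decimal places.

1.77

ΔQ = 641.3 − 355 = 286.3; midpoint Q̄ = (355 + 641.3)/2 = 498.15.
ΔI = 75090 − 54100 = 20990; midpoint Ī = (54100 + 75090)/2 = 64595.
η = (ΔQ/Q̄) ÷ (ΔI/Ī) = (286.3/498.15) ÷ (20990/64595) = 1.77.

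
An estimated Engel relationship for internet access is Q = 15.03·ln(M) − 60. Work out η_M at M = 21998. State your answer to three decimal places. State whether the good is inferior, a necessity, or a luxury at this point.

At M = 21998: Q = 90.281.
dQ/dM = 15.03/M = 0.000683244 at this income.
η = (dQ/dM)·(M/Q) = 0.000683244 × (21998/90.281) = 0.166.
Since 0 < η < 1, the good is a necessity.

0.166 (necessity)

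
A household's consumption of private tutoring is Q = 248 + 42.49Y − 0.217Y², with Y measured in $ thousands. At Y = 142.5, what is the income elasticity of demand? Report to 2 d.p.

At Y = 142.5: Q = 1896.3688.
dQ/dY = 42.49 − 0.434Y = -19.35500.
η = (dQ/dY)·(Y/Q) = -19.35500 × (142.5/1896.3688) = -1.45.

-1.45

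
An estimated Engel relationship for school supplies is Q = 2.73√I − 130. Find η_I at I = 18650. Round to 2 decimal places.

At I = 18650: Q = 242.822.
dQ/dI = 2.73/(2√I) = 0.00999524 at this income.
η = (dQ/dI)·(I/Q) = 0.00999524 × (18650/242.822) = 0.77.

0.77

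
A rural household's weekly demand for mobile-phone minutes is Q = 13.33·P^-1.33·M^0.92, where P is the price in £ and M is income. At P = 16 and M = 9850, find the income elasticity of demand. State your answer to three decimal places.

0.920

For a multiplicative demand Q = A·P^α·M^β, the income elasticity is β everywhere.
Here β = 0.92, so η = 0.920.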